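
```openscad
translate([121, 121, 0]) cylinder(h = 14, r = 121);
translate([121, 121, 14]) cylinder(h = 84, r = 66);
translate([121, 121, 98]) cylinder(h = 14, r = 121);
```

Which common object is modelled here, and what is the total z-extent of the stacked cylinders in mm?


A spool. The overall height is 112 mm.

Three coaxial cylinders, large–small–large — a spool. Two 14 mm flanges and a 84 mm core give 14 + 84 + 14 = 112 mm.


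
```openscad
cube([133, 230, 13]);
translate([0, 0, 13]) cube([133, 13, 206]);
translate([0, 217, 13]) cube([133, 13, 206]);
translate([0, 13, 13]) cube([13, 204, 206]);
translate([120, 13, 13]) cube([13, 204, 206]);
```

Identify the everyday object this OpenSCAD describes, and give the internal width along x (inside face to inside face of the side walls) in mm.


An open box. The internal width is 107 mm.

A 133×230 base slab with four walls standing on it — an open box. The base is 133 mm wide and the walls are 13 mm thick, so the internal width is 133 − 2 × 13 = 107 mm.


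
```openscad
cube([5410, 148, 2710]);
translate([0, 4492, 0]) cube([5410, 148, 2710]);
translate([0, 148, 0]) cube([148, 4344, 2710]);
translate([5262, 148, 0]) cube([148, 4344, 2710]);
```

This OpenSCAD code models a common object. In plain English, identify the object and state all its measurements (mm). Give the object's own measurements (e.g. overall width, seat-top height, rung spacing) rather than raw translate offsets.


The wall frame of a small rectangular building: four walls, each 2710 mm tall and 148 mm thick, enclosing a footprint 5410 mm (x) by 4640 mm (y) outside-to-outside, with no floor or roof. The front and back walls (the −y and +y sides) span the full width; the two side walls fit between them.


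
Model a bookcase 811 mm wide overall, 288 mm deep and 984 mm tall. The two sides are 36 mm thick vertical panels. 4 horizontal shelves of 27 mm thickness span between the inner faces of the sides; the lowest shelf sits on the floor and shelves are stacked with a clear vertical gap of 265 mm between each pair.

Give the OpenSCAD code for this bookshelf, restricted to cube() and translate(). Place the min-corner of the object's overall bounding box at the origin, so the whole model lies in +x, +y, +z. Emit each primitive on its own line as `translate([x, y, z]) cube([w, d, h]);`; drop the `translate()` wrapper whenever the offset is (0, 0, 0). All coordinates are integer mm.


cube([36, 288, 984]);
translate([775, 0, 0]) cube([36, 288, 984]);
translate([36, 0, 0]) cube([739, 288, 27]);
translate([36, 0, 292]) cube([739, 288, 27]);
translate([36, 0, 584]) cube([739, 288, 27]);
translate([36, 0, 876]) cube([739, 288, 27]);


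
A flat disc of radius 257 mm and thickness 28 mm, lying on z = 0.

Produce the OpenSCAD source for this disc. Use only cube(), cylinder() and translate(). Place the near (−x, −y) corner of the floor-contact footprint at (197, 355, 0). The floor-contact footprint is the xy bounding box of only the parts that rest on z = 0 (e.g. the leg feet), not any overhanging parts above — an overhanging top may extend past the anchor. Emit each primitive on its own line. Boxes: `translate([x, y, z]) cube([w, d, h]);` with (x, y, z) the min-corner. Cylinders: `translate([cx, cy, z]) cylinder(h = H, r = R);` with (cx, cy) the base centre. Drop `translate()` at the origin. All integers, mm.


translate([454, 612, 0]) cylinder(h = 28, r = 257);


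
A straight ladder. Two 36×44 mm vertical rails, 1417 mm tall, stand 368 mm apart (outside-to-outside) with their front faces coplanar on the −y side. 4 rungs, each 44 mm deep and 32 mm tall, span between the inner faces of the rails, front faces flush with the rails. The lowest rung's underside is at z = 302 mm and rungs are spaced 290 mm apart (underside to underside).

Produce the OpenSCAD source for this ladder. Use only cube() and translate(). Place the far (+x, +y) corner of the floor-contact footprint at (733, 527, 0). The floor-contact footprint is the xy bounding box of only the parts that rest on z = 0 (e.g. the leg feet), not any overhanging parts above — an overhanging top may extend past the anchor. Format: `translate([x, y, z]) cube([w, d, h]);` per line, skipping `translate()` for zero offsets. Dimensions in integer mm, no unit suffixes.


translate([365, 483, 0]) cube([36, 44, 1417]);
translate([697, 483, 0]) cube([36, 44, 1417]);
translate([401, 483, 302]) cube([296, 44, 32]);
translate([401, 483, 592]) cube([296, 44, 32]);
translate([401, 483, 882]) cube([296, 44, 32]);
translate([401, 483, 1172]) cube([296, 44, 32]);


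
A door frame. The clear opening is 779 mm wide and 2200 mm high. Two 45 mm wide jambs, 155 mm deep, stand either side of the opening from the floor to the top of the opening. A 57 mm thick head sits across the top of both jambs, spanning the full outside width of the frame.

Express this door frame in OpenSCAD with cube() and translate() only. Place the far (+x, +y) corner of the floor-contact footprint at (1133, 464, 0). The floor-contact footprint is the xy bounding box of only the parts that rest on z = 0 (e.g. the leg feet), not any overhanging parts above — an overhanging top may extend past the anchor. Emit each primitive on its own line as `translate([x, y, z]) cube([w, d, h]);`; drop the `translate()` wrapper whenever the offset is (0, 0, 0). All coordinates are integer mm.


translate([264, 309, 0]) cube([45, 155, 2200]);
translate([1088, 309, 0]) cube([45, 155, 2200]);
translate([264, 309, 2200]) cube([869, 155, 57]);


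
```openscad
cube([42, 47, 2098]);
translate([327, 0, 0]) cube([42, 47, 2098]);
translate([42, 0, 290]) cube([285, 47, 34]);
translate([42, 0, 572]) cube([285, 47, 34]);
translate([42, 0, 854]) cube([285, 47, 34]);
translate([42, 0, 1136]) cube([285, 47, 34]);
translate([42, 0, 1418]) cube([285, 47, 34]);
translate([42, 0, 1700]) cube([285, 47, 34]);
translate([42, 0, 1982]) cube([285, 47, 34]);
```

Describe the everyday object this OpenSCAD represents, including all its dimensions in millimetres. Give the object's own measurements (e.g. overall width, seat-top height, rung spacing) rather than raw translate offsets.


A straight ladder. Two 42×47 mm vertical rails, 2098 mm tall, stand 369 mm apart (outside-to-outside) with their front faces coplanar on the −y side. 7 rungs, each 47 mm deep and 34 mm tall, span between the inner faces of the rails, front faces flush with the rails. The lowest rung's underside is at z = 290 mm and rungs are spaced 282 mm apart (underside to underside).


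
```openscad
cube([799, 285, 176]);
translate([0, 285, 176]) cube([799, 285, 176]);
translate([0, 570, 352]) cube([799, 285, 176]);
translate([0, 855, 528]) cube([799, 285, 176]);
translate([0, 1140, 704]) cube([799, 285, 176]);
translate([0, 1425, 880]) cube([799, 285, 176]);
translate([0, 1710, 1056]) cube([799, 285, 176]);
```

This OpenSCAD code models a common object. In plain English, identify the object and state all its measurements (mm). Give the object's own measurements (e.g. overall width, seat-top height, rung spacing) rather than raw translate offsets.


A straight staircase of 7 solid steps. Each step is 799 mm wide (x), 285 mm deep (y, the going) and 176 mm tall (the rise). The first step rests on the floor; each subsequent step sits one going further in +y and one rise higher in +z, directly behind and above the previous step with no overlap.


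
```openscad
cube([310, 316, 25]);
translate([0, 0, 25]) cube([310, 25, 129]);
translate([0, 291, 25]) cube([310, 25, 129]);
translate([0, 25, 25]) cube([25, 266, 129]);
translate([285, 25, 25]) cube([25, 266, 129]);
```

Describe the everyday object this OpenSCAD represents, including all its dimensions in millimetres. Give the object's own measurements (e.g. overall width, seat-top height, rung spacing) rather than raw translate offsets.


An open-topped rectangular box: outside dimensions 310×316×154 mm, with a uniform wall and base thickness of 25 mm. The base is a full 310×316 slab on the floor; four walls sit on top of the base. The front and back walls (the −y and +y sides) span the full width; the two side walls fit between them.


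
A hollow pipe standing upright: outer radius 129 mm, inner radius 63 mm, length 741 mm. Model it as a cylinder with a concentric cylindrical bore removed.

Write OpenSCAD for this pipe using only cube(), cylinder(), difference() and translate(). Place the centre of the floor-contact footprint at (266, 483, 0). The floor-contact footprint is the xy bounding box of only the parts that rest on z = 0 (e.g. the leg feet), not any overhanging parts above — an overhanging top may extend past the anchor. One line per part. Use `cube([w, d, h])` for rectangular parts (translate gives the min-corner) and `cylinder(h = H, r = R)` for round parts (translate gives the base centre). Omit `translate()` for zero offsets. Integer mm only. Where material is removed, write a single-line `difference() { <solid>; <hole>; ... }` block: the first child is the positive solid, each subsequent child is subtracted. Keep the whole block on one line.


difference() { translate([266, 483, 0]) cylinder(h = 741, r = 129); translate([266, 483, 0]) cylinder(h = 741, r = 63); }


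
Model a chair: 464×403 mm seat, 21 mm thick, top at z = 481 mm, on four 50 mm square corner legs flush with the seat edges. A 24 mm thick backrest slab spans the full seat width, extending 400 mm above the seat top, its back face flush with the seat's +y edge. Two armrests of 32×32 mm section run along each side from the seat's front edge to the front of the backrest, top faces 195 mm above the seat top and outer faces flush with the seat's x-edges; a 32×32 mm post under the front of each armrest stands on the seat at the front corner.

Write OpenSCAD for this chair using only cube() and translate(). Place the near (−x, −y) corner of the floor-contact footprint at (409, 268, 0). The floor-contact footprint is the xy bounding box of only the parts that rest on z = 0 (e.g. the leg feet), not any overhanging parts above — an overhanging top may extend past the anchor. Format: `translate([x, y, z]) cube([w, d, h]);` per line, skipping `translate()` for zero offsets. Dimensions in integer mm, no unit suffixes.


translate([409, 268, 460]) cube([464, 403, 21]);
translate([409, 268, 0]) cube([50, 50, 460]);
translate([823, 268, 0]) cube([50, 50, 460]);
translate([409, 621, 0]) cube([50, 50, 460]);
translate([823, 621, 0]) cube([50, 50, 460]);
translate([409, 647, 481]) cube([464, 24, 400]);
translate([409, 268, 644]) cube([32, 379, 32]);
translate([841, 268, 644]) cube([32, 379, 32]);
translate([409, 268, 481]) cube([32, 32, 163]);
translate([841, 268, 481]) cube([32, 32, 163]);


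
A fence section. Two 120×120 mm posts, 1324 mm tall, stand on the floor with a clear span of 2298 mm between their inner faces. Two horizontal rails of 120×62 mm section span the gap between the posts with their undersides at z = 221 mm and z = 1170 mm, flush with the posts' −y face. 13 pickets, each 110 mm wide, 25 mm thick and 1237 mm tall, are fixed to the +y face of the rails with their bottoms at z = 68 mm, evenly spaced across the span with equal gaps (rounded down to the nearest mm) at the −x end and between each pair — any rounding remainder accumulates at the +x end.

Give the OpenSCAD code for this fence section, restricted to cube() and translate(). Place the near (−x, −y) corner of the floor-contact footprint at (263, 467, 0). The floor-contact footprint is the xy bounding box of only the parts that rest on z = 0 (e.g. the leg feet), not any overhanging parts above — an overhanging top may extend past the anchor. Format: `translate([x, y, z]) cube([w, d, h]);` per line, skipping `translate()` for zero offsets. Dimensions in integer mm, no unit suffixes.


translate([263, 467, 0]) cube([120, 120, 1324]);
translate([2681, 467, 0]) cube([120, 120, 1324]);
translate([383, 467, 221]) cube([2298, 120, 62]);
translate([383, 467, 1170]) cube([2298, 120, 62]);
translate([445, 587, 68]) cube([110, 25, 1237]);
translate([617, 587, 68]) cube([110, 25, 1237]);
translate([789, 587, 68]) cube([110, 25, 1237]);
translate([961, 587, 68]) cube([110, 25, 1237]);
translate([1133, 587, 68]) cube([110, 25, 1237]);
translate([1305, 587, 68]) cube([110, 25, 1237]);
translate([1477, 587, 68]) cube([110, 25, 1237]);
translate([1649, 587, 68]) cube([110, 25, 1237]);
translate([1821, 587, 68]) cube([110, 25, 1237]);
translate([1993, 587, 68]) cube([110, 25, 1237]);
translate([2165, 587, 68]) cube([110, 25, 1237]);
translate([2337, 587, 68]) cube([110, 25, 1237]);
translate([2509, 587, 68]) cube([110, 25, 1237]);


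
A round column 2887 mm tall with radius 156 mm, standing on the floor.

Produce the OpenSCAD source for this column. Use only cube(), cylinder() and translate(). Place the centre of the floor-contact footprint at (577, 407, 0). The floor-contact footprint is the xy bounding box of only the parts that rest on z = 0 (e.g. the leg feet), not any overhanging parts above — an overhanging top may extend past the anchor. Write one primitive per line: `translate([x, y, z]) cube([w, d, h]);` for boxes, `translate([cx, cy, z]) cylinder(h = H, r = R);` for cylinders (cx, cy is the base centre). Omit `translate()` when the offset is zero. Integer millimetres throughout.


translate([577, 407, 0]) cylinder(h = 2887, r = 156);


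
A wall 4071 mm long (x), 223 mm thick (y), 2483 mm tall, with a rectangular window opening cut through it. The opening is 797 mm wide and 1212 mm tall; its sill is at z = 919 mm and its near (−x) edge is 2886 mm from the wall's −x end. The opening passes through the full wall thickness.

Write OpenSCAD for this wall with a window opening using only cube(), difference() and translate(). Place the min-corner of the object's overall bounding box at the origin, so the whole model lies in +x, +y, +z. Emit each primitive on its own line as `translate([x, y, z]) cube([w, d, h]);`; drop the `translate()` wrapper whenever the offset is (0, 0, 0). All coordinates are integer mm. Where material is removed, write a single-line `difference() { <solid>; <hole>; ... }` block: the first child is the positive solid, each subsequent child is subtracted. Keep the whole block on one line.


difference() { cube([4071, 223, 2483]); translate([2886, 0, 919]) cube([797, 223, 1212]); }


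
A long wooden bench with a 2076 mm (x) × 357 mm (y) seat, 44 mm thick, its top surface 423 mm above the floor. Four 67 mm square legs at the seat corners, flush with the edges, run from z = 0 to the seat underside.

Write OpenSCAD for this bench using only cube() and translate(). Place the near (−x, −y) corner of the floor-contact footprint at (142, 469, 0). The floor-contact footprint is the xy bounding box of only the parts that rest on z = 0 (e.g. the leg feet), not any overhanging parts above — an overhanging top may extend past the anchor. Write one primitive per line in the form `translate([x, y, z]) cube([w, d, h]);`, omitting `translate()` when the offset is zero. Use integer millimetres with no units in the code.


translate([142, 469, 379]) cube([2076, 357, 44]);
translate([142, 469, 0]) cube([67, 67, 379]);
translate([142, 759, 0]) cube([67, 67, 379]);
translate([2151, 469, 0]) cube([67, 67, 379]);
translate([2151, 759, 0]) cube([67, 67, 379]);


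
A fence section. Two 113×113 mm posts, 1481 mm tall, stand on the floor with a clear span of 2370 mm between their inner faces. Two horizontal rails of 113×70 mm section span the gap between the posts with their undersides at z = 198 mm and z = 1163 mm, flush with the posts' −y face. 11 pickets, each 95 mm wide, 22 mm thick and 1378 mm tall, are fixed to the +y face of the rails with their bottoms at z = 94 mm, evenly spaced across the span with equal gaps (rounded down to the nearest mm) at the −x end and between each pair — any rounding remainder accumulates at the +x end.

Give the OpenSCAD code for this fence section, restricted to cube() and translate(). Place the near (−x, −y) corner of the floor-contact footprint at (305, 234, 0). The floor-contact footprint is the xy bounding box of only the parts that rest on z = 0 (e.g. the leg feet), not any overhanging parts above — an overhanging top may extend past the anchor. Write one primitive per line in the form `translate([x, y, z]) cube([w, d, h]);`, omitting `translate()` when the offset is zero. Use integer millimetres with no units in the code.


translate([305, 234, 0]) cube([113, 113, 1481]);
translate([2788, 234, 0]) cube([113, 113, 1481]);
translate([418, 234, 198]) cube([2370, 113, 70]);
translate([418, 234, 1163]) cube([2370, 113, 70]);
translate([528, 347, 94]) cube([95, 22, 1378]);
translate([733, 347, 94]) cube([95, 22, 1378]);
translate([938, 347, 94]) cube([95, 22, 1378]);
translate([1143, 347, 94]) cube([95, 22, 1378]);
translate([1348, 347, 94]) cube([95, 22, 1378]);
translate([1553, 347, 94]) cube([95, 22, 1378]);
translate([1758, 347, 94]) cube([95, 22, 1378]);
translate([1963, 347, 94]) cube([95, 22, 1378]);
translate([2168, 347, 94]) cube([95, 22, 1378]);
translate([2373, 347, 94]) cube([95, 22, 1378]);
translate([2578, 347, 94]) cube([95, 22, 1378]);


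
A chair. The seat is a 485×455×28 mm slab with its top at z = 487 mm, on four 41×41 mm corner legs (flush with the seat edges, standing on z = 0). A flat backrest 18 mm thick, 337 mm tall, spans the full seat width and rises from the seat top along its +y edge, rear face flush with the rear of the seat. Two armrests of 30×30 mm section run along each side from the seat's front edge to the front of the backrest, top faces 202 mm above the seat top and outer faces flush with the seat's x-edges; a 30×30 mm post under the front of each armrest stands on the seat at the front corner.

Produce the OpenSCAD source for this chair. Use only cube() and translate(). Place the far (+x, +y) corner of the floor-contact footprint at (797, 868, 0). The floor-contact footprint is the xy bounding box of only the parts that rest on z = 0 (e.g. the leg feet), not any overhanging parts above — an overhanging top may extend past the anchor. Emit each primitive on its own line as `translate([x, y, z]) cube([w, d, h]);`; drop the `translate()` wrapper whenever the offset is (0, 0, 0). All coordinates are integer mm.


translate([312, 413, 459]) cube([485, 455, 28]);
translate([312, 413, 0]) cube([41, 41, 459]);
translate([756, 413, 0]) cube([41, 41, 459]);
translate([312, 827, 0]) cube([41, 41, 459]);
translate([756, 827, 0]) cube([41, 41, 459]);
translate([312, 850, 487]) cube([485, 18, 337]);
translate([312, 413, 659]) cube([30, 437, 30]);
translate([767, 413, 659]) cube([30, 437, 30]);
translate([312, 413, 487]) cube([30, 30, 172]);
translate([767, 413, 487]) cube([30, 30, 172]);


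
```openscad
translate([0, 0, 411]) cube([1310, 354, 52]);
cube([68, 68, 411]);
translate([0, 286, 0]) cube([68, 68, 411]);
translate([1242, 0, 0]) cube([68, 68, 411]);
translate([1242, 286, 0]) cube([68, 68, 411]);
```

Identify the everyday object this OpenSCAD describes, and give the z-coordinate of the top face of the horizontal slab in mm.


A bench. The seat-top height is 463 mm.

A long slab on four corner posts — a bench. The slab sits at z = 411 with thickness 52, so the top is 411 + 52 = 463 mm.


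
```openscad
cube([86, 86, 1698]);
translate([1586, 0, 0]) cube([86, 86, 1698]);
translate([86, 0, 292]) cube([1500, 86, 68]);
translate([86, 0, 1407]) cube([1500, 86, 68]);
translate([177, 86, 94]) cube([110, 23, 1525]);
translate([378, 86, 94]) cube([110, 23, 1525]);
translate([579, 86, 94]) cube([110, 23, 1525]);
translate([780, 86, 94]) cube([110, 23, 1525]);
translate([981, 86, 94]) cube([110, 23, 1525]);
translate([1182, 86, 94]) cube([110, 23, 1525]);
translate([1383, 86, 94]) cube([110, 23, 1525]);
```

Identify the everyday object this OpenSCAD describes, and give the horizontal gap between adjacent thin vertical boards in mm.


A fence section. The picket gap is 91 mm.

Two posts, two rails, 7 pickets — a fence section. Span 1500 mm holds 7 pickets of 110 mm with 8 equal gaps: ⌊(1500 − 7·110) / 8⌋ = 91 mm.


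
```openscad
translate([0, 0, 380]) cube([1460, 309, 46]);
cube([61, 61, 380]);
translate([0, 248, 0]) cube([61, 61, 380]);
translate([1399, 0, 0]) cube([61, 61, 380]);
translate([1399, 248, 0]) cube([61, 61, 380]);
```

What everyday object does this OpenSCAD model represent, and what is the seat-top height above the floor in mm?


A bench. The seat-top height is 426 mm.

A long slab on four corner posts — a bench. The slab sits at z = 380 with thickness 46, so the top is 380 + 46 = 426 mm.


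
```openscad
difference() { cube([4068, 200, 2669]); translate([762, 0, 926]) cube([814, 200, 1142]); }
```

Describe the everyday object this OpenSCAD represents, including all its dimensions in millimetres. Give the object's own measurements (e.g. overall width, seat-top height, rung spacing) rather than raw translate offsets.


A wall 4068 mm long (x), 200 mm thick (y), 2669 mm tall, with a rectangular window opening cut through it. The opening is 814 mm wide and 1142 mm tall; its sill is at z = 926 mm and its near (−x) edge is 762 mm from the wall's −x end. The opening passes through the full wall thickness.


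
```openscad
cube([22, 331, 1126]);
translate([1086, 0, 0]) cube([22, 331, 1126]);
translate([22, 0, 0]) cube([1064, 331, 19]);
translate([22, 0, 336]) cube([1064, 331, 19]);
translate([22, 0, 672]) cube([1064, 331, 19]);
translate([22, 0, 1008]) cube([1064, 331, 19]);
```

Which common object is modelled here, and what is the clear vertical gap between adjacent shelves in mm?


A bookshelf. The clear shelf gap is 317 mm.

Two tall side panels with 4 horizontal boards between them — a bookshelf. The first two shelf undersides are at z = 0 and z = 336; with shelf thickness 19, the clear gap is 336 − 0 − 19 = 317 mm.


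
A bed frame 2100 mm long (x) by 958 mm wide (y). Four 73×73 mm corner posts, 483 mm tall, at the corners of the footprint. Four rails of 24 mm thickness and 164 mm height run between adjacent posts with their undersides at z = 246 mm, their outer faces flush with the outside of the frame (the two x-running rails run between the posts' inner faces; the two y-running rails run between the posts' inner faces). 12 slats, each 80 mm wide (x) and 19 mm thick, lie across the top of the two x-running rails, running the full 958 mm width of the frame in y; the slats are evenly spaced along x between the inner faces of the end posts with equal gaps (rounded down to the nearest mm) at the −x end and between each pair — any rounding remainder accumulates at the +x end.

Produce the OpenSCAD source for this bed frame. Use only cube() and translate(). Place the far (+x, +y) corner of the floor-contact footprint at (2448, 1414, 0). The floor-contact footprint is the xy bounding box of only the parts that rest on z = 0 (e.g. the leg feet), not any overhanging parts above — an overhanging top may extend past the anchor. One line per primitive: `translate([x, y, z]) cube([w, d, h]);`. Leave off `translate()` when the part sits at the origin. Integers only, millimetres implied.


translate([348, 456, 0]) cube([73, 73, 483]);
translate([348, 1341, 0]) cube([73, 73, 483]);
translate([2375, 456, 0]) cube([73, 73, 483]);
translate([2375, 1341, 0]) cube([73, 73, 483]);
translate([421, 456, 246]) cube([1954, 24, 164]);
translate([421, 1390, 246]) cube([1954, 24, 164]);
translate([348, 529, 246]) cube([24, 812, 164]);
translate([2424, 529, 246]) cube([24, 812, 164]);
translate([497, 456, 410]) cube([80, 958, 19]);
translate([653, 456, 410]) cube([80, 958, 19]);
translate([809, 456, 410]) cube([80, 958, 19]);
translate([965, 456, 410]) cube([80, 958, 19]);
translate([1121, 456, 410]) cube([80, 958, 19]);
translate([1277, 456, 410]) cube([80, 958, 19]);
translate([1433, 456, 410]) cube([80, 958, 19]);
translate([1589, 456, 410]) cube([80, 958, 19]);
translate([1745, 456, 410]) cube([80, 958, 19]);
translate([1901, 456, 410]) cube([80, 958, 19]);
translate([2057, 456, 410]) cube([80, 958, 19]);
translate([2213, 456, 410]) cube([80, 958, 19]);


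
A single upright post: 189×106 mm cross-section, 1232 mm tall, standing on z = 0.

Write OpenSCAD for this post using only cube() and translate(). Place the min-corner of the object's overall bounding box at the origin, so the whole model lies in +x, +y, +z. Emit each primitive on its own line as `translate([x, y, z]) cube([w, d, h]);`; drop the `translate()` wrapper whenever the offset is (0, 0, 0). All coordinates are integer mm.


cube([189, 106, 1232]);


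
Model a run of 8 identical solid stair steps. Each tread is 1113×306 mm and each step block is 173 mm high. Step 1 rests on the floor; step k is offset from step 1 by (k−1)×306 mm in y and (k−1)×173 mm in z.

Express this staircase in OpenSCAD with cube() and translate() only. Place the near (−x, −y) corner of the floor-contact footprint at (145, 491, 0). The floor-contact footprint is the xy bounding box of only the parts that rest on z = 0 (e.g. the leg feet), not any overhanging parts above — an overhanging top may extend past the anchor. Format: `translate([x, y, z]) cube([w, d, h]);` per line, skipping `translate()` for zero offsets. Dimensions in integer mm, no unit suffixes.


translate([145, 491, 0]) cube([1113, 306, 173]);
translate([145, 797, 173]) cube([1113, 306, 173]);
translate([145, 1103, 346]) cube([1113, 306, 173]);
translate([145, 1409, 519]) cube([1113, 306, 173]);
translate([145, 1715, 692]) cube([1113, 306, 173]);
translate([145, 2021, 865]) cube([1113, 306, 173]);
translate([145, 2327, 1038]) cube([1113, 306, 173]);
translate([145, 2633, 1211]) cube([1113, 306, 173]);


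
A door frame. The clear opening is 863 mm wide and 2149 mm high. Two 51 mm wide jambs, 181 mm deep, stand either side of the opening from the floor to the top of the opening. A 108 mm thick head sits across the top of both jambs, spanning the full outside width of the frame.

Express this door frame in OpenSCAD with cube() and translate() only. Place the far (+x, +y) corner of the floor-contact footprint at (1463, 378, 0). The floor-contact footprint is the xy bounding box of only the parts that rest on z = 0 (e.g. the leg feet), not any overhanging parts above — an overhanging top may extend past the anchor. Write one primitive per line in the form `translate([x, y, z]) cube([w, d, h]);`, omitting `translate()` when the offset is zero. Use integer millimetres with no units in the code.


translate([498, 197, 0]) cube([51, 181, 2149]);
translate([1412, 197, 0]) cube([51, 181, 2149]);
translate([498, 197, 2149]) cube([965, 181, 108]);


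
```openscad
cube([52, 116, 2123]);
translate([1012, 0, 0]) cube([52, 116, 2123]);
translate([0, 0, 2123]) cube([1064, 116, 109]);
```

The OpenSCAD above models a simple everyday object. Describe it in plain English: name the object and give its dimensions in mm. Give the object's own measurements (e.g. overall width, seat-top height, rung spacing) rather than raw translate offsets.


A door frame. The clear opening is 960 mm wide and 2123 mm high. Two 52 mm wide jambs, 116 mm deep, stand either side of the opening from the floor to the top of the opening. A 109 mm thick head sits across the top of both jambs, spanning the full outside width of the frame.


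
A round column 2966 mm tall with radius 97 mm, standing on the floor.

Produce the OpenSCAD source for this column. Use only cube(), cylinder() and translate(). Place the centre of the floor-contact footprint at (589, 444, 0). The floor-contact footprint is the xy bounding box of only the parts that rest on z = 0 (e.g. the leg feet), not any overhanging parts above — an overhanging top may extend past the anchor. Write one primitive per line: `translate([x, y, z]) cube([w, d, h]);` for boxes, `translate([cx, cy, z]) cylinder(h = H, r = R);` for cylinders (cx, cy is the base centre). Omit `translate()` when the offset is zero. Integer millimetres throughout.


translate([589, 444, 0]) cylinder(h = 2966, r = 97);


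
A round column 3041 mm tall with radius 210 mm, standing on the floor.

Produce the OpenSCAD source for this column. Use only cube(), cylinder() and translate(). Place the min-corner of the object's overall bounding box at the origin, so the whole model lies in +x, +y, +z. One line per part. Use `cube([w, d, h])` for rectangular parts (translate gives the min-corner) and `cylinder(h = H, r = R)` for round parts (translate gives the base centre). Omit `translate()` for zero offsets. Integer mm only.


translate([210, 210, 0]) cylinder(h = 3041, r = 210);


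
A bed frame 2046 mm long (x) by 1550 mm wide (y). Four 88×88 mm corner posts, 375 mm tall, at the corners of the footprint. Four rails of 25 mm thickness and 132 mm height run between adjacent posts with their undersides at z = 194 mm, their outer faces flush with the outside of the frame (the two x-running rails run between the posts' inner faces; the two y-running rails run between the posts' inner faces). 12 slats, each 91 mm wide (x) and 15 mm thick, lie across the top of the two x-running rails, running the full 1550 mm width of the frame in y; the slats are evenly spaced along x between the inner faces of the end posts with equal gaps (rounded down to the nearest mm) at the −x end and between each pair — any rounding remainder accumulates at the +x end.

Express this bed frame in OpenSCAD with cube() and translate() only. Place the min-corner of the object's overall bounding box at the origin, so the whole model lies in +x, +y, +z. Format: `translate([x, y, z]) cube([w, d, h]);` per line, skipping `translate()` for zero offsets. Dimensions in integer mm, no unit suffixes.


cube([88, 88, 375]);
translate([0, 1462, 0]) cube([88, 88, 375]);
translate([1958, 0, 0]) cube([88, 88, 375]);
translate([1958, 1462, 0]) cube([88, 88, 375]);
translate([88, 0, 194]) cube([1870, 25, 132]);
translate([88, 1525, 194]) cube([1870, 25, 132]);
translate([0, 88, 194]) cube([25, 1374, 132]);
translate([2021, 88, 194]) cube([25, 1374, 132]);
translate([147, 0, 326]) cube([91, 1550, 15]);
translate([297, 0, 326]) cube([91, 1550, 15]);
translate([447, 0, 326]) cube([91, 1550, 15]);
translate([597, 0, 326]) cube([91, 1550, 15]);
translate([747, 0, 326]) cube([91, 1550, 15]);
translate([897, 0, 326]) cube([91, 1550, 15]);
translate([1047, 0, 326]) cube([91, 1550, 15]);
translate([1197, 0, 326]) cube([91, 1550, 15]);
translate([1347, 0, 326]) cube([91, 1550, 15]);
translate([1497, 0, 326]) cube([91, 1550, 15]);
translate([1647, 0, 326]) cube([91, 1550, 15]);
translate([1797, 0, 326]) cube([91, 1550, 15]);


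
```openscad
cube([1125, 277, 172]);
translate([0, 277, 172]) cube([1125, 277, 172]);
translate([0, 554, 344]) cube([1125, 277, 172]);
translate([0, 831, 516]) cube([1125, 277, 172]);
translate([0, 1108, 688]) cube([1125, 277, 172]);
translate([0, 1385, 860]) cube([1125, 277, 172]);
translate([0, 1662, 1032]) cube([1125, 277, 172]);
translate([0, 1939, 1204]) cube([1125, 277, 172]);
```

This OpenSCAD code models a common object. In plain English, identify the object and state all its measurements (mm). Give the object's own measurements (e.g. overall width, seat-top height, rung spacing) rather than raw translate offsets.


A straight staircase of 8 solid steps. Each step is 1125 mm wide (x), 277 mm deep (y, the going) and 172 mm tall (the rise). The first step rests on the floor; each subsequent step sits one going further in +y and one rise higher in +z, directly behind and above the previous step with no overlap.


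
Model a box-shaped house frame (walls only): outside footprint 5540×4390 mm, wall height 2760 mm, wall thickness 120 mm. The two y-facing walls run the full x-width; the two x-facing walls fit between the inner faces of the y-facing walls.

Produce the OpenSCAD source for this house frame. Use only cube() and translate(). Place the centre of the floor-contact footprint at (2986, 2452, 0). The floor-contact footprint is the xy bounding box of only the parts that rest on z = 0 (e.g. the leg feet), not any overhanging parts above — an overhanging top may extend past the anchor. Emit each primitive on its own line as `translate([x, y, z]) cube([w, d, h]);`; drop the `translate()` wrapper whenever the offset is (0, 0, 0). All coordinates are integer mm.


translate([216, 257, 0]) cube([5540, 120, 2760]);
translate([216, 4527, 0]) cube([5540, 120, 2760]);
translate([216, 377, 0]) cube([120, 4150, 2760]);
translate([5636, 377, 0]) cube([120, 4150, 2760]);


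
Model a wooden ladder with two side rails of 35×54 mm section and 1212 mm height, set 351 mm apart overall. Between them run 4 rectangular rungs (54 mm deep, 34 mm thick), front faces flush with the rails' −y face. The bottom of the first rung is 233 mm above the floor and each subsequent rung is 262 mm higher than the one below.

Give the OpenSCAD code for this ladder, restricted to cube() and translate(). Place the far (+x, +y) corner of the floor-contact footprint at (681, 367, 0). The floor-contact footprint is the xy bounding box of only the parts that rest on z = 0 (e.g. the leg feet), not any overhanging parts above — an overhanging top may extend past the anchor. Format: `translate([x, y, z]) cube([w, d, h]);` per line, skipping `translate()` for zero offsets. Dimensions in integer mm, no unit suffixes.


translate([330, 313, 0]) cube([35, 54, 1212]);
translate([646, 313, 0]) cube([35, 54, 1212]);
translate([365, 313, 233]) cube([281, 54, 34]);
translate([365, 313, 495]) cube([281, 54, 34]);
translate([365, 313, 757]) cube([281, 54, 34]);
translate([365, 313, 1019]) cube([281, 54, 34]);


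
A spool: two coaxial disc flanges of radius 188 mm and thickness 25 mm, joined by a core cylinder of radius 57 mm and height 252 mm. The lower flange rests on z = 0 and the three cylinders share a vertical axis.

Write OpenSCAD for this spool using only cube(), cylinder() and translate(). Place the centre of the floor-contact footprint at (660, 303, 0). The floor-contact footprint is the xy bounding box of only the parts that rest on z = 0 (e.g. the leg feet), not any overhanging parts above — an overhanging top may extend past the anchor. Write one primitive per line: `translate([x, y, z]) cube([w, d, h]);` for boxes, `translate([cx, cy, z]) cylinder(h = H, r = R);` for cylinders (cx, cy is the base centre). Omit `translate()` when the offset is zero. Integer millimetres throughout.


translate([660, 303, 0]) cylinder(h = 25, r = 188);
translate([660, 303, 25]) cylinder(h = 252, r = 57);
translate([660, 303, 277]) cylinder(h = 25, r = 188);


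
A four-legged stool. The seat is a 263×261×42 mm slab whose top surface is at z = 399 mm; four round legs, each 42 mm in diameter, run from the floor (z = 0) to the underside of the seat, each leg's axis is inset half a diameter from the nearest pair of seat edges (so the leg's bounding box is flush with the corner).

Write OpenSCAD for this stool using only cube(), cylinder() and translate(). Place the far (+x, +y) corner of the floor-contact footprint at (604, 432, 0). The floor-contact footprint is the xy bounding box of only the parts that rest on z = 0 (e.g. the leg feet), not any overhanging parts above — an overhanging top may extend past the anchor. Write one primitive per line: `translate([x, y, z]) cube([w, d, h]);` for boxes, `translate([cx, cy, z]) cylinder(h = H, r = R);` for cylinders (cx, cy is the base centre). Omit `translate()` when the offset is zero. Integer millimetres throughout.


translate([341, 171, 357]) cube([263, 261, 42]);
translate([362, 192, 0]) cylinder(h = 357, r = 21);
translate([583, 192, 0]) cylinder(h = 357, r = 21);
translate([362, 411, 0]) cylinder(h = 357, r = 21);
translate([583, 411, 0]) cylinder(h = 357, r = 21);


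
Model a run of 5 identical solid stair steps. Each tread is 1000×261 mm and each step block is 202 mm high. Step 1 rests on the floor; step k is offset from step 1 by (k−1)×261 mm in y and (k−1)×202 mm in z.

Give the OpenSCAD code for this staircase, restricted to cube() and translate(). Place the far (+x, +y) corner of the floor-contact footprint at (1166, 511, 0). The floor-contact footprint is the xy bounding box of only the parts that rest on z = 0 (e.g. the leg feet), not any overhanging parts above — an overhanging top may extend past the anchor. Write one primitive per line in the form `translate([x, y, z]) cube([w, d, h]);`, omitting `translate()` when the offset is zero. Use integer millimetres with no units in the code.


translate([166, 250, 0]) cube([1000, 261, 202]);
translate([166, 511, 202]) cube([1000, 261, 202]);
translate([166, 772, 404]) cube([1000, 261, 202]);
translate([166, 1033, 606]) cube([1000, 261, 202]);
translate([166, 1294, 808]) cube([1000, 261, 202]);


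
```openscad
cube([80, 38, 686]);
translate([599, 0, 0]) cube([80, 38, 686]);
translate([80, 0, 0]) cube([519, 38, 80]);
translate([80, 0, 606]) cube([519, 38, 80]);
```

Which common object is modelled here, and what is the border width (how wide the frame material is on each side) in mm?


A picture frame. The border width is 80 mm.

Four thin pieces enclosing a rectangular opening — a picture frame. The two full-height stiles are 686 mm tall; the top rail sits at z = 606 and is 80 mm tall, so the border above the opening is 686 − 606 = 80 mm, matching the stile x-width.


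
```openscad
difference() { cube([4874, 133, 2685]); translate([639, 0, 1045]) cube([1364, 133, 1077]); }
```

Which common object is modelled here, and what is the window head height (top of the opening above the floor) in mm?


A wall with a window opening. The window head height is 2122 mm.

A wall with a rectangular opening subtracted — a window. Sill at z = 1045, opening 1077 mm tall, so the head is at 1045 + 1077 = 2122 mm.


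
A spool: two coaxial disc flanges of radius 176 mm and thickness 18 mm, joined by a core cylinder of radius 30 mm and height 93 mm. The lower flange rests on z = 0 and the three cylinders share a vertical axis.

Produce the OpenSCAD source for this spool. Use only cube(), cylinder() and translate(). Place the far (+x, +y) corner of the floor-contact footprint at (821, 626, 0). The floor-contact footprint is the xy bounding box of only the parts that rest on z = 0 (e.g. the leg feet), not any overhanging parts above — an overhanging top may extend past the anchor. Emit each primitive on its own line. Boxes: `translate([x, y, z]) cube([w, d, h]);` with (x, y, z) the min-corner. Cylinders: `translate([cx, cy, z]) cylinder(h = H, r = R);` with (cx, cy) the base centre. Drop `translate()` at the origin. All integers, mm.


translate([645, 450, 0]) cylinder(h = 18, r = 176);
translate([645, 450, 18]) cylinder(h = 93, r = 30);
translate([645, 450, 111]) cylinder(h = 18, r = 176);


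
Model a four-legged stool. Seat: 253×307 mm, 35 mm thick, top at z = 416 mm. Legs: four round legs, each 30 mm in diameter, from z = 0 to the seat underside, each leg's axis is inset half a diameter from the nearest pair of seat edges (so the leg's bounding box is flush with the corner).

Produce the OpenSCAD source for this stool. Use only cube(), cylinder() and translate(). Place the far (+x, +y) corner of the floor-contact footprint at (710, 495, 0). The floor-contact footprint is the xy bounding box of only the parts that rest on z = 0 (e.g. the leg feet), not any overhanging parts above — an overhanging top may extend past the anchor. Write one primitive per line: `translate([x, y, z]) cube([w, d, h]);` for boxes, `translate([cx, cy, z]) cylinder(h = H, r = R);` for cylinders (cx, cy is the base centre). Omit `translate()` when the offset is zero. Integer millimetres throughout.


translate([457, 188, 381]) cube([253, 307, 35]);
translate([472, 203, 0]) cylinder(h = 381, r = 15);
translate([695, 203, 0]) cylinder(h = 381, r = 15);
translate([472, 480, 0]) cylinder(h = 381, r = 15);
translate([695, 480, 0]) cylinder(h = 381, r = 15);


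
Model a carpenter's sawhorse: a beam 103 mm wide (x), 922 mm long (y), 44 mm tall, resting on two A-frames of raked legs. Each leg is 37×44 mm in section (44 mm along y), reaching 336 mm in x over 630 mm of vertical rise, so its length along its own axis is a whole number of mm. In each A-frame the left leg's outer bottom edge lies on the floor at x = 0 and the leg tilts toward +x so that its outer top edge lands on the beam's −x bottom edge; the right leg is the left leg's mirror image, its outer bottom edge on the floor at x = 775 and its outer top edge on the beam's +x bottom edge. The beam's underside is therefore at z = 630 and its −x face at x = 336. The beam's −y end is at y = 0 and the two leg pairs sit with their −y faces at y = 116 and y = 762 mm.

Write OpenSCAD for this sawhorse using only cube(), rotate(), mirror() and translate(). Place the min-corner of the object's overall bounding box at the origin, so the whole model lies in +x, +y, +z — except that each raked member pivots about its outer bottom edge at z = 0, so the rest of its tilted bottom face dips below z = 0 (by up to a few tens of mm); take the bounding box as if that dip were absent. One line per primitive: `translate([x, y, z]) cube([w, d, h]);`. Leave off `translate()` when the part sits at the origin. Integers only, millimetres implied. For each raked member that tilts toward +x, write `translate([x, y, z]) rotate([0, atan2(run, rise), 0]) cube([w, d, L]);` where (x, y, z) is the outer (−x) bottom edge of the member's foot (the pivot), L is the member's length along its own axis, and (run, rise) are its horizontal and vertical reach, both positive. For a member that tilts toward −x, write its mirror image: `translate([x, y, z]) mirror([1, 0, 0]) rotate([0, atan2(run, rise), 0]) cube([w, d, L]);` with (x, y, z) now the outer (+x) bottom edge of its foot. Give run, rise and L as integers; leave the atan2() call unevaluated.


translate([336, 0, 630]) cube([103, 922, 44]);
translate([0, 116, 0]) rotate([0, atan2(336, 630), 0]) cube([37, 44, 714]);
translate([775, 116, 0]) mirror([1, 0, 0]) rotate([0, atan2(336, 630), 0]) cube([37, 44, 714]);
translate([0, 762, 0]) rotate([0, atan2(336, 630), 0]) cube([37, 44, 714]);
translate([775, 762, 0]) mirror([1, 0, 0]) rotate([0, atan2(336, 630), 0]) cube([37, 44, 714]);
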